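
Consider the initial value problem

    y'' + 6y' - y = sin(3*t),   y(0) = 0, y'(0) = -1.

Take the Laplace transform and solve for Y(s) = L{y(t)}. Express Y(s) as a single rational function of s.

Laplace-transform each side.
Using L{y''} = s^2 Y - s·y(0) - y'(0) and L{y'} = sY - y(0), with y(0) = 0, y'(0) = -1, the left side becomes (s^2 + 6*s - 1)Y - (-1).
The right side is L{sin(3*t)} = 3/(s^2 + 9).
So (s^2 + 6*s - 1)Y = 3/(s^2 + 9) + (-1).
Solve for Y(s) and write it as one ratio of polynomials.

Y(s) = (-s^2 - 6)/(s^4 + 6*s^3 + 8*s^2 + 54*s - 9)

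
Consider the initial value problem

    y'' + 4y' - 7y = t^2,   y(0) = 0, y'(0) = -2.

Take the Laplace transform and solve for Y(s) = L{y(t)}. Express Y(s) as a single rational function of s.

Transform both sides with L{·}.
The derivative rules (L{y''} = s^2 Y - s·y(0) - y'(0) and L{y'} = sY - y(0), with y(0) = 0, y'(0) = -2) turn the left side into (s^2 + 4*s - 7)Y - (-2).
The right side is L{t^2} = 2/s^3.
So (s^2 + 4*s - 7)Y = 2/s^3 + (-2).
Isolate Y and clear denominators.

Y(s) = (-2*s^3 + 2)/(s^5 + 4*s^4 - 7*s^3)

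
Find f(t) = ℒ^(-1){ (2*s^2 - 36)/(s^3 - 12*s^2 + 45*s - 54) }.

f(t) = 6*t*exp(3*t) + 4*exp(6*t) - 2*exp(3*t)

Factor the denominator: s^3 - 12*s^2 + 45*s - 54 = (s - 6)*(s - 3)^2.
Partial fraction decomposition gives [-2/(s - 3)] + [6/(s - 3)^2] + [4/(s - 6)].
Invert each term: -2/(s - 3) ↔ -2e^(3t); 6/(s - 3)^2 ↔ 6t·e^(3t); 4/(s - 6) ↔ 4e^(6t).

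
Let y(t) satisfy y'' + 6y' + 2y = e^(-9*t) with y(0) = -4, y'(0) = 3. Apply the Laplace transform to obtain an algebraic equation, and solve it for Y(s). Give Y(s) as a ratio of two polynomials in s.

Transform both sides with L{·}.
The derivative rules (L{y''} = s^2 Y - s·y(0) - y'(0) and L{y'} = sY - y(0), with y(0) = -4, y'(0) = 3) turn the left side into (s^2 + 6*s + 2)Y - (-4*s - 21).
The right side is L{e^(-9*t)} = 1/(s + 9).
So (s^2 + 6*s + 2)Y = 1/(s + 9) + (-4*s - 21).
Isolate Y and clear denominators.

Y(s) = (-4*s^2 - 57*s - 188)/(s^3 + 15*s^2 + 56*s + 18)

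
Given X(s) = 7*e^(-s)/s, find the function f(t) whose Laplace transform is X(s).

The factor e^(-s) signals a time shift by c = 1 (second shifting theorem).
L{7} = 7/s, so L^-1{7/s} = 7.
Hence the inverse is u(t - 1) times that function evaluated at t - 1.

f(t) = Heaviside(t - 1)*(7)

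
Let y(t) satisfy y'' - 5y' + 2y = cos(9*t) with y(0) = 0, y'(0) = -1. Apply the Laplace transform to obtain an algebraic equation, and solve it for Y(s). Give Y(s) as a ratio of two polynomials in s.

Laplace-transform each side.
The derivative rules (L{y''} = s^2 Y - s·y(0) - y'(0) and L{y'} = sY - y(0), with y(0) = 0, y'(0) = -1) turn the left side into (s^2 - 5*s + 2)Y - (-1).
The right side is L{cos(9*t)} = s/(s^2 + 81).
So (s^2 - 5*s + 2)Y = s/(s^2 + 81) + (-1).
Isolate Y and clear denominators.

Y(s) = (-s^2 + s - 81)/(s^4 - 5*s^3 + 83*s^2 - 405*s + 162)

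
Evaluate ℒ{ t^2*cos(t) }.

L{cos(t)} = s/(s^2 + 1).
Then apply L{t^2·g(t)} = (-1)^2 d^2/ds^2[G(s)] with G(s) = s/(s^2 + 1):
differentiating 2 times and applying the sign gives 2*s*(s^2 - 3)/(s^2 + 1)^3.

2*s*(s^2 - 3)/(s^2 + 1)^3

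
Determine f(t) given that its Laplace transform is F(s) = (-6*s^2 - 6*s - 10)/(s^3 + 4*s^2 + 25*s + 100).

f(t) = 2*sin(5*t) - 4*cos(5*t) - 2*exp(-4*t)

Factor the denominator: s^3 + 4*s^2 + 25*s + 100 = (s + 4)*(s^2 + 25).
Partial fraction decomposition gives [-2/(s + 4)] + [-4*s/(s^2 + 25)] + [10/(s^2 + 25)].
Invert each term: -2/(s + 4) ↔ -2e^(-4t); -4·s/(s^2 + 25) ↔ -4cos(5t); 2·5/(s^2 + 25) ↔ 2sin(5t).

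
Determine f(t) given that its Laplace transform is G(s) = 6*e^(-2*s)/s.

The factor e^(-2s) signals a time shift by c = 2 (second shifting theorem).
L{6} = 6/s, so L^-1{6/s} = 6.
Hence the inverse is u(t - 2) times that function evaluated at t - 2.

f(t) = Heaviside(t - 2)*(6)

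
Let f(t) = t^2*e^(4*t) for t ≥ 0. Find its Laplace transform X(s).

X(s) = 2/(s - 4)^3

L{e^(4t)} = 1/(s - 4).
Then apply L{t^2·g(t)} = (-1)^2 d^2/ds^2[G(s)] with G(s) = 1/(s - 4):
differentiating 2 times and applying the sign gives 2/(s - 4)^3.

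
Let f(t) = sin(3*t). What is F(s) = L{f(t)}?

L{sin(3t)} = 3/(s^2 + 9).

F(s) = 3/(s^2 + 9)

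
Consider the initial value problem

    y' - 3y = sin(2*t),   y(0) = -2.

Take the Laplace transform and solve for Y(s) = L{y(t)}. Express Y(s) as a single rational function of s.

Y(s) = (-2*s^2 - 6)/(s^3 - 3*s^2 + 4*s - 12)

Take the Laplace transform of both sides.
With L{y'} = sY - y(0) = sY - (-2): the LHS transforms to (s - 3)Y - (-2).
The right side is L{sin(2*t)} = 2/(s^2 + 4).
So (s - 3)Y = 2/(s^2 + 4) + (-2).
Divide through and combine into a single rational function.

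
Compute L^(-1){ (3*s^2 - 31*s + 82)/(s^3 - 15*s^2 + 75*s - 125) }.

Factor the denominator: s^3 - 15*s^2 + 75*s - 125 = (s - 5)^3.
Partial fraction decomposition gives [3/(s - 5)] + [-1/(s - 5)^2] + [2/(s - 5)^3].
Invert each term: 3/(s - 5) ↔ 3e^(5t); -1/(s - 5)^2 ↔ -t·e^(5t); 2/(s - 5)^3 ↔ (1)t^2·e^(5t).

t^2*exp(5*t) - t*exp(5*t) + 3*exp(5*t)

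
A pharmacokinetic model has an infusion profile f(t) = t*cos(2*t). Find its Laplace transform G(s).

L{cos(2t)} = s/(s^2 + 4).
Then apply L{t·g(t)} = -d/ds[H(s)] with H(s) = s/(s^2 + 4):
differentiating 1 time and applying the sign gives (s - 2)*(s + 2)/(s^2 + 4)^2.

G(s) = (s - 2)*(s + 2)/(s^2 + 4)^2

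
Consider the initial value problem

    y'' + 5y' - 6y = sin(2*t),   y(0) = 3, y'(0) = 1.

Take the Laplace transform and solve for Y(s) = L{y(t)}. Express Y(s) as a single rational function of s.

Y(s) = (3*s^3 + 16*s^2 + 12*s + 66)/(s^4 + 5*s^3 - 2*s^2 + 20*s - 24)

Take the Laplace transform of both sides.
Using L{y''} = s^2 Y - s·y(0) - y'(0) and L{y'} = sY - y(0), with y(0) = 3, y'(0) = 1, the left side becomes (s^2 + 5*s - 6)Y - (3*s + 16).
The right side is L{sin(2*t)} = 2/(s^2 + 4).
So (s^2 + 5*s - 6)Y = 2/(s^2 + 4) + (3*s + 16).
Divide through and combine into a single rational function.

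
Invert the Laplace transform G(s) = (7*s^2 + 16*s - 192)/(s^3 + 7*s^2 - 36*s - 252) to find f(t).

Factor the denominator: s^3 + 7*s^2 - 36*s - 252 = (s - 6)*(s + 6)*(s + 7).
Partial fraction decomposition gives [1/(s - 6)] + [3/(s + 7)] + [3/(s + 6)].
Invert each term: 1/(s - 6) ↔ e^(6t); 3/(s + 7) ↔ 3e^(-7t); 3/(s + 6) ↔ 3e^(-6t).

f(t) = exp(6*t) + 3*exp(-6*t) + 3*exp(-7*t)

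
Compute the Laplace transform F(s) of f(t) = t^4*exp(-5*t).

L{t^4} = 4!/s^5 = 24/s^5.
By the first shifting theorem, multiplying by e^(-5t) replaces s with s + 5.

F(s) = 24/(s + 5)^5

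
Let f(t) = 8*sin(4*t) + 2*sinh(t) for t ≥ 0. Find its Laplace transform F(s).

The transform is linear, so treat each term independently.
(8)·[L{sin(4t)} = 4/(s^2 + 16)]; (2)·[L{sinh(t)} = 1/(s^2 - 1)].

F(s) = 32/(s^2 + 16) + 2/(s^2 - 1)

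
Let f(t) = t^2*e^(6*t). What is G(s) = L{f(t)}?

G(s) = 2/(s - 6)^3

L{t^2} = 2!/s^3 = 2/s^3.
By the first shifting theorem, multiplying by e^(6t) replaces s with s - 6.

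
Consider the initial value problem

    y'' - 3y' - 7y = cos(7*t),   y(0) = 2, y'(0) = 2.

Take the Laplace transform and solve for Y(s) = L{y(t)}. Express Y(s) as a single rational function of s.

Y(s) = (2*s^3 - 4*s^2 + 99*s - 196)/(s^4 - 3*s^3 + 42*s^2 - 147*s - 343)

Transform both sides with L{·}.
With L{y''} = s^2 Y - s·y(0) - y'(0) and L{y'} = sY - y(0), with y(0) = 2, y'(0) = 2: the LHS transforms to (s^2 - 3*s - 7)Y - (2*s - 4).
The right side is L{cos(7*t)} = s/(s^2 + 49).
So (s^2 - 3*s - 7)Y = s/(s^2 + 49) + (2*s - 4).
Divide through and combine into a single rational function.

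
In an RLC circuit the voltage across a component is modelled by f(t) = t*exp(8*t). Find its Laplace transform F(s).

L{t} = 1!/s^2 = 1/s^2.
By the first shifting theorem, multiplying by e^(8t) replaces s with s - 8.

F(s) = (s - 8)^(-2)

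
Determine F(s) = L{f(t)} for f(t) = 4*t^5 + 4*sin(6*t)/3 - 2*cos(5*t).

Apply the Laplace transform termwise.
(4/3)·[L{sin(6t)} = 6/(s^2 + 36)]; (4)·[L{t^5} = 5!/s^6 = 120/s^6]; (-2)·[L{cos(5t)} = s/(s^2 + 25)].

F(s) = -2*s/(s^2 + 25) + 8/(s^2 + 36) + 480/s^6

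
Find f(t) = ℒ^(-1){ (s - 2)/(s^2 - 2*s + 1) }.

f(t) = -t*exp(t) + exp(t)

Factor the denominator: s^2 - 2*s + 1 = (s - 1)^2.
Partial fraction decomposition gives [1/(s - 1)] + [-1/(s - 1)^2].
Invert each term: 1/(s - 1) ↔ e^(t); -1/(s - 1)^2 ↔ -t·e^(t).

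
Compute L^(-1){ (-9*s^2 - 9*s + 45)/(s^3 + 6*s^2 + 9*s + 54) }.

Factor the denominator: s^3 + 6*s^2 + 9*s + 54 = (s + 6)*(s^2 + 9).
Partial fraction decomposition gives [-5/(s + 6)] + [-4*s/(s^2 + 9)] + [15/(s^2 + 9)].
Invert each term: -5/(s + 6) ↔ -5e^(-6t); -4·s/(s^2 + 9) ↔ -4cos(3t); 5·3/(s^2 + 9) ↔ 5sin(3t).

5*sin(3*t) - 4*cos(3*t) - 5*exp(-6*t)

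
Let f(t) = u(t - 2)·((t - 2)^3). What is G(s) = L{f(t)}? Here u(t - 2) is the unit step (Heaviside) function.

By the second shifting theorem, L{u(t - c)·g(t - c)} = e^(-cs)·H(s) with c = 2 and H(s) = L{g(t)}.
L{t^3} = 3!/s^4 = 6/s^4.

G(s) = 6*exp(-2*s)/s^4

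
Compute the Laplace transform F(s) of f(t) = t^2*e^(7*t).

F(s) = 2/(s - 7)^3

L{e^(7t)} = 1/(s - 7).
Then apply L{t^2·g(t)} = (-1)^2 d^2/ds^2[G(s)] with G(s) = 1/(s - 7):
differentiating 2 times and applying the sign gives 2/(s - 7)^3.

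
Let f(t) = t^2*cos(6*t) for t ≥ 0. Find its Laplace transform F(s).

L{cos(6t)} = s/(s^2 + 36).
Then apply L{t^2·g(t)} = (-1)^2 d^2/ds^2[G(s)] with G(s) = s/(s^2 + 36):
differentiating 2 times and applying the sign gives 2*s*(s^2 - 108)/(s^2 + 36)^3.

F(s) = 2*s*(s^2 - 108)/(s^2 + 36)^3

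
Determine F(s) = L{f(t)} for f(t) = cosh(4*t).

L{cosh(4t)} = s/(s^2 - 16).

F(s) = s/(s^2 - 16)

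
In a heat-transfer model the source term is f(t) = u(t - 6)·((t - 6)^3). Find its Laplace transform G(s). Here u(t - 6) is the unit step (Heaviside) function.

By the second shifting theorem, L{u(t - c)·g(t - c)} = e^(-cs)·H(s) with c = 6 and H(s) = L{g(t)}.
L{t^3} = 3!/s^4 = 6/s^4.

G(s) = 6*exp(-6*s)/s^4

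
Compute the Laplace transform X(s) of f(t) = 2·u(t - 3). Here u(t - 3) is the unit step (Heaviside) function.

By the second shifting theorem, L{u(t - c)·g(t - c)} = e^(-cs)·G(s) with c = 3 and G(s) = L{g(t)}.
L{2} = 2/s.

X(s) = 2*exp(-3*s)/s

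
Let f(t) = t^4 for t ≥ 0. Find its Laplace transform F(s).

L{t^4} = 4!/s^5 = 24/s^5.

F(s) = 24/s^5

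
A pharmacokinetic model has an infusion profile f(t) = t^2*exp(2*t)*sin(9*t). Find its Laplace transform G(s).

L{sin(9t)} = 9/(s^2 + 81).
Multiplying by e^(2t) shifts s → s - 2, so L{exp(2*t)*sin(9*t)} = 9/((s - 2)^2 + 81).
Then apply L{t^2·g(t)} = (-1)^2 d^2/ds^2[H(s)] with H(s) = 9/((s - 2)^2 + 81):
differentiating 2 times and applying the sign gives 54*(s^2 - 4*s - 23)/(s^2 - 4*s + 85)^3.

G(s) = 54*(s^2 - 4*s - 23)/(s^2 - 4*s + 85)^3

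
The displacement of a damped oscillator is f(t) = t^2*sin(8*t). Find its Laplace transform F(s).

L{sin(8t)} = 8/(s^2 + 64).
Then apply L{t^2·g(t)} = (-1)^2 d^2/ds^2[G(s)] with G(s) = 8/(s^2 + 64):
differentiating 2 times and applying the sign gives 16*(3*s^2 - 64)/(s^2 + 64)^3.

F(s) = 16*(3*s^2 - 64)/(s^2 + 64)^3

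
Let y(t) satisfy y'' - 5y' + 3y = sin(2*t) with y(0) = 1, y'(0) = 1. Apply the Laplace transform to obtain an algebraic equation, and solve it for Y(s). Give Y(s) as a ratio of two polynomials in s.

Take the Laplace transform of both sides.
With L{y''} = s^2 Y - s·y(0) - y'(0) and L{y'} = sY - y(0), with y(0) = 1, y'(0) = 1: the LHS transforms to (s^2 - 5*s + 3)Y - (s - 4).
The right side is L{sin(2*t)} = 2/(s^2 + 4).
So (s^2 - 5*s + 3)Y = 2/(s^2 + 4) + (s - 4).
Solve for Y(s) and write it as one ratio of polynomials.

Y(s) = (s^3 - 4*s^2 + 4*s - 14)/(s^4 - 5*s^3 + 7*s^2 - 20*s + 12)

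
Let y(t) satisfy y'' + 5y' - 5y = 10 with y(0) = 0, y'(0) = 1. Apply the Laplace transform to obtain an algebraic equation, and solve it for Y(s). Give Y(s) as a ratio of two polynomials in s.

Y(s) = (s + 10)/(s^3 + 5*s^2 - 5*s)

Laplace-transform each side.
The derivative rules (L{y''} = s^2 Y - s·y(0) - y'(0) and L{y'} = sY - y(0), with y(0) = 0, y'(0) = 1) turn the left side into (s^2 + 5*s - 5)Y - (1).
The right side is L{10} = 10/s.
So (s^2 + 5*s - 5)Y = 10/s + (1).
Divide through and combine into a single rational function.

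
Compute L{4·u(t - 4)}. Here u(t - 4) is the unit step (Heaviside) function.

By the second shifting theorem, L{u(t - c)·g(t - c)} = e^(-cs)·G(s) with c = 4 and G(s) = L{g(t)}.
L{4} = 4/s.

4*exp(-4*s)/s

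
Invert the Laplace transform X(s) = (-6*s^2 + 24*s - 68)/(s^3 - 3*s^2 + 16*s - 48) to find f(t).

Factor the denominator: s^3 - 3*s^2 + 16*s - 48 = (s - 3)*(s^2 + 16).
Partial fraction decomposition gives [-2/(s - 3)] + [-4*s/(s^2 + 16)] + [12/(s^2 + 16)].
Invert each term: -2/(s - 3) ↔ -2e^(3t); -4·s/(s^2 + 16) ↔ -4cos(4t); 3·4/(s^2 + 16) ↔ 3sin(4t).

f(t) = -2*exp(3*t) + 3*sin(4*t) - 4*cos(4*t)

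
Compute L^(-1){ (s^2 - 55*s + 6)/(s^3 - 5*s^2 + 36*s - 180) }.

-4*exp(5*t) - 5*sin(6*t) + 5*cos(6*t)

Factor the denominator: s^3 - 5*s^2 + 36*s - 180 = (s - 5)*(s^2 + 36).
Partial fraction decomposition gives [-4/(s - 5)] + [5*s/(s^2 + 36)] + [-30/(s^2 + 36)].
Invert each term: -4/(s - 5) ↔ -4e^(5t); 5·s/(s^2 + 36) ↔ 5cos(6t); -5·6/(s^2 + 36) ↔ -5sin(6t).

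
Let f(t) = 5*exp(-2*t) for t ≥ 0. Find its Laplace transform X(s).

L{5} = 5/s.
By the first shifting theorem, multiplying by e^(-2t) replaces s with s + 2.

X(s) = 5/(s + 2)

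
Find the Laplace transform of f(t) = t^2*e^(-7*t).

L{e^(-7t)} = 1/(s + 7).
Then apply L{t^2·g(t)} = (-1)^2 d^2/ds^2[G(s)] with G(s) = 1/(s + 7):
differentiating 2 times and applying the sign gives 2/(s + 7)^3.

2/(s + 7)^3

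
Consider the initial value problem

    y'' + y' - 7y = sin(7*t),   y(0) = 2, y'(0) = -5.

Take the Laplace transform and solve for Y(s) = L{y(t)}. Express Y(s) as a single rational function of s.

Y(s) = (2*s^3 - 3*s^2 + 98*s - 140)/(s^4 + s^3 + 42*s^2 + 49*s - 343)

Apply the Laplace transform to the equation.
With L{y''} = s^2 Y - s·y(0) - y'(0) and L{y'} = sY - y(0), with y(0) = 2, y'(0) = -5: the LHS transforms to (s^2 + s - 7)Y - (2*s - 3).
The right side is L{sin(7*t)} = 7/(s^2 + 49).
So (s^2 + s - 7)Y = 7/(s^2 + 49) + (2*s - 3).
Isolate Y and clear denominators.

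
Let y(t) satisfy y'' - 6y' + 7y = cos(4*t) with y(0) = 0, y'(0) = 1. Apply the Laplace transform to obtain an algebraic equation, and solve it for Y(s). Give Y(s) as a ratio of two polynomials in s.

Y(s) = (s^2 + s + 16)/(s^4 - 6*s^3 + 23*s^2 - 96*s + 112)

Take the Laplace transform of both sides.
The derivative rules (L{y''} = s^2 Y - s·y(0) - y'(0) and L{y'} = sY - y(0), with y(0) = 0, y'(0) = 1) turn the left side into (s^2 - 6*s + 7)Y - (1).
The right side is L{cos(4*t)} = s/(s^2 + 16).
So (s^2 - 6*s + 7)Y = s/(s^2 + 16) + (1).
Isolate Y and clear denominators.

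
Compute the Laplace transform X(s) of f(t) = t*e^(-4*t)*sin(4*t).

X(s) = 8*(s + 4)/(s^2 + 8*s + 32)^2

L{sin(4t)} = 4/(s^2 + 16).
Multiplying by e^(-4t) shifts s → s + 4, so L{e^(-4*t)*sin(4*t)} = 4/((s + 4)^2 + 16).
Then apply L{t·g(t)} = -d/ds[G(s)] with G(s) = 4/((s + 4)^2 + 16):
differentiating 1 time and applying the sign gives 8*(s + 4)/(s^2 + 8*s + 32)^2.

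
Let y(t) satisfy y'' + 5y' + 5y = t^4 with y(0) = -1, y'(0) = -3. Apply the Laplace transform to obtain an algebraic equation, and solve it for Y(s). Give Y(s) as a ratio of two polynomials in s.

Transform both sides with L{·}.
Using L{y''} = s^2 Y - s·y(0) - y'(0) and L{y'} = sY - y(0), with y(0) = -1, y'(0) = -3, the left side becomes (s^2 + 5*s + 5)Y - (-s - 8).
The right side is L{t^4} = 24/s^5.
So (s^2 + 5*s + 5)Y = 24/s^5 + (-s - 8).
Divide through and combine into a single rational function.

Y(s) = (-s^6 - 8*s^5 + 24)/(s^7 + 5*s^6 + 5*s^5)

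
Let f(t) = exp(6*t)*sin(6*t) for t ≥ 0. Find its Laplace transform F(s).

F(s) = 6/((s - 6)^2 + 36)

L{sin(6t)} = 6/(s^2 + 36).
By the first shifting theorem, multiplying by e^(6t) replaces s with s - 6.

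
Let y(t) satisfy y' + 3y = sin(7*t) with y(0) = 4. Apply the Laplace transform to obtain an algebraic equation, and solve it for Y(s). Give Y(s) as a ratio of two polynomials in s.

Laplace-transform each side.
The derivative rules (L{y'} = sY - y(0) = sY - 4) turn the left side into (s + 3)Y - (4).
The right side is L{sin(7*t)} = 7/(s^2 + 49).
So (s + 3)Y = 7/(s^2 + 49) + (4).
Isolate Y and clear denominators.

Y(s) = (4*s^2 + 203)/(s^3 + 3*s^2 + 49*s + 147)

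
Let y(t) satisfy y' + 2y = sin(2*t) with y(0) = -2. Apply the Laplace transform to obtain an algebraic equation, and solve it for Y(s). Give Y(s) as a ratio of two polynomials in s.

Apply the Laplace transform to the equation.
The derivative rules (L{y'} = sY - y(0) = sY - (-2)) turn the left side into (s + 2)Y - (-2).
The right side is L{sin(2*t)} = 2/(s^2 + 4).
So (s + 2)Y = 2/(s^2 + 4) + (-2).
Divide through and combine into a single rational function.

Y(s) = (-2*s^2 - 6)/(s^3 + 2*s^2 + 4*s + 8)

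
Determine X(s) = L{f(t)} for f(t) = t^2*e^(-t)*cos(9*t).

X(s) = 2*(s + 1)*(s^2 + 2*s - 242)/(s^2 + 2*s + 82)^3

L{cos(9t)} = s/(s^2 + 81).
Multiplying by e^(-t) shifts s → s + 1, so L{e^(-t)*cos(9*t)} = (s + 1)/((s + 1)^2 + 81).
Then apply L{t^2·g(t)} = (-1)^2 d^2/ds^2[G(s)] with G(s) = (s + 1)/((s + 1)^2 + 81):
differentiating 2 times and applying the sign gives 2*(s + 1)*(s^2 + 2*s - 242)/(s^2 + 2*s + 82)^3.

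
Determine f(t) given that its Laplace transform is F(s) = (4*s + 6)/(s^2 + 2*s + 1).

Factor the denominator: s^2 + 2*s + 1 = (s + 1)^2.
Partial fraction decomposition gives [4/(s + 1)] + [2/(s + 1)^2].
Invert each term: 4/(s + 1) ↔ 4e^(-t); 2/(s + 1)^2 ↔ 2t·e^(-t).

f(t) = 2*t*exp(-t) + 4*exp(-t)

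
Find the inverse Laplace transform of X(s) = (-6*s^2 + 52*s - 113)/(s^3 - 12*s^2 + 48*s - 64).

Factor the denominator: s^3 - 12*s^2 + 48*s - 64 = (s - 4)^3.
Partial fraction decomposition gives [-6/(s - 4)] + [4/(s - 4)^2] + [-1/(s - 4)^3].
Invert each term: -6/(s - 4) ↔ -6e^(4t); 4/(s - 4)^2 ↔ 4t·e^(4t); -1/(s - 4)^3 ↔ (-1/2)t^2·e^(4t).

-t^2*exp(4*t)/2 + 4*t*exp(4*t) - 6*exp(4*t)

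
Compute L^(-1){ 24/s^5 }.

t^4

Since L{t^4} = 4!/s^5 = 24/s^5, the inverse is t^4.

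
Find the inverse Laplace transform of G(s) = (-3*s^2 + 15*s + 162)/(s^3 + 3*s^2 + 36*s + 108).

Factor the denominator: s^3 + 3*s^2 + 36*s + 108 = (s + 3)*(s^2 + 36).
Partial fraction decomposition gives [2/(s + 3)] + [-5*s/(s^2 + 36)] + [30/(s^2 + 36)].
Invert each term: 2/(s + 3) ↔ 2e^(-3t); -5·s/(s^2 + 36) ↔ -5cos(6t); 5·6/(s^2 + 36) ↔ 5sin(6t).

5*sin(6*t) - 5*cos(6*t) + 2*exp(-3*t)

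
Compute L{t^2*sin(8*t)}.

L{sin(8t)} = 8/(s^2 + 64).
Then apply L{t^2·g(t)} = (-1)^2 d^2/ds^2[G(s)] with G(s) = 8/(s^2 + 64):
differentiating 2 times and applying the sign gives 16*(3*s^2 - 64)/(s^2 + 64)^3.

16*(3*s^2 - 64)/(s^2 + 64)^3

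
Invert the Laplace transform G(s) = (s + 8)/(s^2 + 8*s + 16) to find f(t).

f(t) = 4*t*exp(-4*t) + exp(-4*t)

Factor the denominator: s^2 + 8*s + 16 = (s + 4)^2.
Partial fraction decomposition gives [1/(s + 4)] + [4/(s + 4)^2].
Invert each term: 1/(s + 4) ↔ e^(-4t); 4/(s + 4)^2 ↔ 4t·e^(-4t).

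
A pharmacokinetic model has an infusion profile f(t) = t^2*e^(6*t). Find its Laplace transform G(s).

G(s) = 2/(s - 6)^3

L{e^(6t)} = 1/(s - 6).
Then apply L{t^2·g(t)} = (-1)^2 d^2/ds^2[H(s)] with H(s) = 1/(s - 6):
differentiating 2 times and applying the sign gives 2/(s - 6)^3.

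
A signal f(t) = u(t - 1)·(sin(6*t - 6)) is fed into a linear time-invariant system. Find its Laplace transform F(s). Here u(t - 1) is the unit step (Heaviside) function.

By the second shifting theorem, L{u(t - c)·g(t - c)} = e^(-cs)·G(s) with c = 1 and G(s) = L{g(t)}.
L{sin(6t)} = 6/(s^2 + 36).

F(s) = 6*exp(-s)/(s^2 + 36)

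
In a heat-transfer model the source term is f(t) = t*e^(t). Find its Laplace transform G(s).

L{t} = 1!/s^2 = 1/s^2.
By the first shifting theorem, multiplying by e^(t) replaces s with s - 1.

G(s) = (s - 1)^(-2)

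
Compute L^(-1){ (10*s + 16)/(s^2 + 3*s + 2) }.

6*exp(-t) + 4*exp(-2*t)

Factor the denominator: s^2 + 3*s + 2 = (s + 1)*(s + 2).
Partial fraction decomposition gives [4/(s + 2)] + [6/(s + 1)].
Invert each term: 4/(s + 2) ↔ 4e^(-2t); 6/(s + 1) ↔ 6e^(-t).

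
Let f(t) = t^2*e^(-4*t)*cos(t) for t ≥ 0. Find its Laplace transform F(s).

F(s) = 2*(s + 4)*(s^2 + 8*s + 13)/(s^2 + 8*s + 17)^3

L{cos(t)} = s/(s^2 + 1).
Multiplying by e^(-4t) shifts s → s + 4, so L{e^(-4*t)*cos(t)} = (s + 4)/((s + 4)^2 + 1).
Then apply L{t^2·g(t)} = (-1)^2 d^2/ds^2[G(s)] with G(s) = (s + 4)/((s + 4)^2 + 1):
differentiating 2 times and applying the sign gives 2*(s + 4)*(s^2 + 8*s + 13)/(s^2 + 8*s + 17)^3.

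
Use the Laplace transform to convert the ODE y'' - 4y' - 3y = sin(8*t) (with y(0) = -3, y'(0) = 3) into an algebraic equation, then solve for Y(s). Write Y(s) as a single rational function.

Y(s) = (-3*s^3 + 15*s^2 - 192*s + 968)/(s^4 - 4*s^3 + 61*s^2 - 256*s - 192)

Transform both sides with L{·}.
The derivative rules (L{y''} = s^2 Y - s·y(0) - y'(0) and L{y'} = sY - y(0), with y(0) = -3, y'(0) = 3) turn the left side into (s^2 - 4*s - 3)Y - (-3*s + 15).
The right side is L{sin(8*t)} = 8/(s^2 + 64).
So (s^2 - 4*s - 3)Y = 8/(s^2 + 64) + (-3*s + 15).
Isolate Y and clear denominators.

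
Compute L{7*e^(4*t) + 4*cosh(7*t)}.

By linearity of the Laplace transform, transform each term separately.
(7)·[L{e^(4t)} = 1/(s - 4)]; (4)·[L{cosh(7t)} = s/(s^2 - 49)].

4*s/(s^2 - 49) + 7/(s - 4)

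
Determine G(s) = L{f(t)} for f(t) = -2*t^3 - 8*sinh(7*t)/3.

G(s) = -56/(3*(s^2 - 49)) - 12/s^4

Apply the Laplace transform termwise.
(-8/3)·[L{sinh(7t)} = 7/(s^2 - 49)]; (-2)·[L{t^3} = 3!/s^4 = 6/s^4].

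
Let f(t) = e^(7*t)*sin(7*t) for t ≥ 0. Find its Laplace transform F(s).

L{sin(7t)} = 7/(s^2 + 49).
By the first shifting theorem, multiplying by e^(7t) replaces s with s - 7.

F(s) = 7/((s - 7)^2 + 49)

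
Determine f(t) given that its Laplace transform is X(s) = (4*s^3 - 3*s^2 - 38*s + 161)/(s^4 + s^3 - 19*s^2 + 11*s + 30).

f(t) = 4*exp(3*t) - 5*exp(2*t) + 4*exp(-t) + exp(-5*t)

Factor the denominator: s^4 + s^3 - 19*s^2 + 11*s + 30 = (s - 3)*(s - 2)*(s + 1)*(s + 5).
Partial fraction decomposition gives [1/(s + 5)] + [4/(s + 1)] + [-5/(s - 2)] + [4/(s - 3)].
Invert each term: 1/(s + 5) ↔ e^(-5t); 4/(s + 1) ↔ 4e^(-t); -5/(s - 2) ↔ -5e^(2t); 4/(s - 3) ↔ 4e^(3t).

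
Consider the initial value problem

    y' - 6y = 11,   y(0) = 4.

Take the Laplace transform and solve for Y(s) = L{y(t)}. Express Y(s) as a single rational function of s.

Y(s) = (4*s + 11)/(s^2 - 6*s)

Laplace-transform each side.
Using L{y'} = sY - y(0) = sY - 4, the left side becomes (s - 6)Y - (4).
The right side is L{11} = 11/s.
So (s - 6)Y = 11/s + (4).
Divide through and combine into a single rational function.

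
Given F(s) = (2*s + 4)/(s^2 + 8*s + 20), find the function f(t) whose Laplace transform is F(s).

f(t) = -2*exp(-4*t)*sin(2*t) + 2*exp(-4*t)*cos(2*t)

Complete the square in the denominator: s^2 + 8*s + 20 = (s + 4)^2 + 2^2.
Split the numerator to match: 2*s + 4 = 2·(s + 4) - 2·2.
Invert each term: 2·(s + 4)/((s + 4)^2 + 4) ↔ 2e^(-4t)cos(2t); -2·2/((s + 4)^2 + 4) ↔ -2e^(-4t)sin(2t).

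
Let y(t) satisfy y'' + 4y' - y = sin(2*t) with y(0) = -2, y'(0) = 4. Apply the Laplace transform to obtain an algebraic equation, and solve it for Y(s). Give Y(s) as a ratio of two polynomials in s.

Y(s) = (-2*s^3 - 4*s^2 - 8*s - 14)/(s^4 + 4*s^3 + 3*s^2 + 16*s - 4)

Transform both sides with L{·}.
The derivative rules (L{y''} = s^2 Y - s·y(0) - y'(0) and L{y'} = sY - y(0), with y(0) = -2, y'(0) = 4) turn the left side into (s^2 + 4*s - 1)Y - (-2*s - 4).
The right side is L{sin(2*t)} = 2/(s^2 + 4).
So (s^2 + 4*s - 1)Y = 2/(s^2 + 4) + (-2*s - 4).
Isolate Y and clear denominators.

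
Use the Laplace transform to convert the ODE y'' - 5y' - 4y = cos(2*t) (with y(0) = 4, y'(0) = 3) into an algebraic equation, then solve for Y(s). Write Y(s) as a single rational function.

Y(s) = (4*s^3 - 17*s^2 + 17*s - 68)/(s^4 - 5*s^3 - 20*s - 16)

Apply the Laplace transform to the equation.
With L{y''} = s^2 Y - s·y(0) - y'(0) and L{y'} = sY - y(0), with y(0) = 4, y'(0) = 3: the LHS transforms to (s^2 - 5*s - 4)Y - (4*s - 17).
The right side is L{cos(2*t)} = s/(s^2 + 4).
So (s^2 - 5*s - 4)Y = s/(s^2 + 4) + (4*s - 17).
Divide through and combine into a single rational function.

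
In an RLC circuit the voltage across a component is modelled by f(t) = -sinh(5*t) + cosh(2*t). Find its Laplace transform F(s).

F(s) = s/(s^2 - 4) - 5/(s^2 - 25)

Apply the Laplace transform termwise.
L{cosh(2t)} = s/(s^2 - 4); (-1)·[L{sinh(5t)} = 5/(s^2 - 25)].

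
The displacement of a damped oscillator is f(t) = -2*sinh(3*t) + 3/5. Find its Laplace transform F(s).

Apply the Laplace transform termwise.
L{3/5} = (3/5)/s; (-2)·[L{sinh(3t)} = 3/(s^2 - 9)].

F(s) = -6/(s^2 - 9) + 3/(5*s)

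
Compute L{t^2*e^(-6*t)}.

2/(s + 6)^3

L{e^(-6t)} = 1/(s + 6).
Then apply L{t^2·g(t)} = (-1)^2 d^2/ds^2[G(s)] with G(s) = 1/(s + 6):
differentiating 2 times and applying the sign gives 2/(s + 6)^3.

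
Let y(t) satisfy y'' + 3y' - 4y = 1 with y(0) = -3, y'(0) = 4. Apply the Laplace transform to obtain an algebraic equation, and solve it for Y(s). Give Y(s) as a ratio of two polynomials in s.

Transform both sides with L{·}.
With L{y''} = s^2 Y - s·y(0) - y'(0) and L{y'} = sY - y(0), with y(0) = -3, y'(0) = 4: the LHS transforms to (s^2 + 3*s - 4)Y - (-3*s - 5).
The right side is L{1} = 1/s.
So (s^2 + 3*s - 4)Y = 1/s + (-3*s - 5).
Solve for Y(s) and write it as one ratio of polynomials.

Y(s) = (-3*s^2 - 5*s + 1)/(s^3 + 3*s^2 - 4*s)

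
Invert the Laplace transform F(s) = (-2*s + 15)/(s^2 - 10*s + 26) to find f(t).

f(t) = 5*exp(5*t)*sin(t) - 2*exp(5*t)*cos(t)

Complete the square in the denominator: s^2 - 10*s + 26 = (s - 5)^2 + 1^2.
Split the numerator to match: -2*s + 15 = -2·(s - 5) + 5·1.
Invert each term: -2·(s - 5)/((s - 5)^2 + 1) ↔ -2e^(5t)cos(t); 5·1/((s - 5)^2 + 1) ↔ 5e^(5t)sin(t).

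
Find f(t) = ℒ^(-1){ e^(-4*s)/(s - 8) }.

f(t) = Heaviside(t - 4)*(exp(8*t - 32))

The factor e^(-4s) signals a time shift by c = 4 (second shifting theorem).
L{e^(8t)} = 1/(s - 8), so L^-1{1/(s - 8)} = e^(8*t).
Hence the inverse is u(t - 4) times that function evaluated at t - 4.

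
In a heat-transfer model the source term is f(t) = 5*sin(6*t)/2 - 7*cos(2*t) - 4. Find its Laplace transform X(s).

X(s) = -7*s/(s^2 + 4) + 15/(s^2 + 36) - 4/s

Apply the Laplace transform termwise.
L{-4} = -4/s; (-7)·[L{cos(2t)} = s/(s^2 + 4)]; (5/2)·[L{sin(6t)} = 6/(s^2 + 36)].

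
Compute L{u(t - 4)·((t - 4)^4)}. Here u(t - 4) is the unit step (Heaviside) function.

24*exp(-4*s)/s^5

By the second shifting theorem, L{u(t - c)·g(t - c)} = e^(-cs)·G(s) with c = 4 and G(s) = L{g(t)}.
L{t^4} = 4!/s^5 = 24/s^5.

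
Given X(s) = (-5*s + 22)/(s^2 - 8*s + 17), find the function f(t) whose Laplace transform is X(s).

f(t) = 2*exp(4*t)*sin(t) - 5*exp(4*t)*cos(t)

Complete the square in the denominator: s^2 - 8*s + 17 = (s - 4)^2 + 1^2.
Split the numerator to match: -5*s + 22 = -5·(s - 4) + 2·1.
Invert each term: -5·(s - 4)/((s - 4)^2 + 1) ↔ -5e^(4t)cos(t); 2·1/((s - 4)^2 + 1) ↔ 2e^(4t)sin(t).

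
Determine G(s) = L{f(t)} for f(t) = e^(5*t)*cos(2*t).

G(s) = (s - 5)/((s - 5)^2 + 4)

L{cos(2t)} = s/(s^2 + 4).
By the first shifting theorem, multiplying by e^(5t) replaces s with s - 5.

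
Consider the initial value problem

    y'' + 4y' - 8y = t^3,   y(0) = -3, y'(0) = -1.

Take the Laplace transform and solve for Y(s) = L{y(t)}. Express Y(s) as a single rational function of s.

Y(s) = (-3*s^5 - 13*s^4 + 6)/(s^6 + 4*s^5 - 8*s^4)

Take the Laplace transform of both sides.
The derivative rules (L{y''} = s^2 Y - s·y(0) - y'(0) and L{y'} = sY - y(0), with y(0) = -3, y'(0) = -1) turn the left side into (s^2 + 4*s - 8)Y - (-3*s - 13).
The right side is L{t^3} = 6/s^4.
So (s^2 + 4*s - 8)Y = 6/s^4 + (-3*s - 13).
Solve for Y(s) and write it as one ratio of polynomials.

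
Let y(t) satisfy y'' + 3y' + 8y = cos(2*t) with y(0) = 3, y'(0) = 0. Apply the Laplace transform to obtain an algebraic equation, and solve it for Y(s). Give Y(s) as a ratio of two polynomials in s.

Y(s) = (3*s^3 + 9*s^2 + 13*s + 36)/(s^4 + 3*s^3 + 12*s^2 + 12*s + 32)

Take the Laplace transform of both sides.
The derivative rules (L{y''} = s^2 Y - s·y(0) - y'(0) and L{y'} = sY - y(0), with y(0) = 3, y'(0) = 0) turn the left side into (s^2 + 3*s + 8)Y - (3*s + 9).
The right side is L{cos(2*t)} = s/(s^2 + 4).
So (s^2 + 3*s + 8)Y = s/(s^2 + 4) + (3*s + 9).
Isolate Y and clear denominators.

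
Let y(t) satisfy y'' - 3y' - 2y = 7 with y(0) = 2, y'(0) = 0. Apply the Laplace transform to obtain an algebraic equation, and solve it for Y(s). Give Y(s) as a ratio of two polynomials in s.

Y(s) = (2*s^2 - 6*s + 7)/(s^3 - 3*s^2 - 2*s)

Laplace-transform each side.
With L{y''} = s^2 Y - s·y(0) - y'(0) and L{y'} = sY - y(0), with y(0) = 2, y'(0) = 0: the LHS transforms to (s^2 - 3*s - 2)Y - (2*s - 6).
The right side is L{7} = 7/s.
So (s^2 - 3*s - 2)Y = 7/s + (2*s - 6).
Divide through and combine into a single rational function.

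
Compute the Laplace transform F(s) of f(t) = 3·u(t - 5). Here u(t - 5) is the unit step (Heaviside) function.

By the second shifting theorem, L{u(t - c)·g(t - c)} = e^(-cs)·G(s) with c = 5 and G(s) = L{g(t)}.
L{3} = 3/s.

F(s) = 3*exp(-5*s)/s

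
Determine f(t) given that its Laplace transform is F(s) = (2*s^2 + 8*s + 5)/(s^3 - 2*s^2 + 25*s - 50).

Factor the denominator: s^3 - 2*s^2 + 25*s - 50 = (s - 2)*(s^2 + 25).
Partial fraction decomposition gives [1/(s - 2)] + [s/(s^2 + 25)] + [10/(s^2 + 25)].
Invert each term: 1/(s - 2) ↔ e^(2t); 1·s/(s^2 + 25) ↔ cos(5t); 2·5/(s^2 + 25) ↔ 2sin(5t).

f(t) = exp(2*t) + 2*sin(5*t) + cos(5*t)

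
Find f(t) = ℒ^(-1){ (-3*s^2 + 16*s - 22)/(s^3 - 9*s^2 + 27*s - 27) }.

Factor the denominator: s^3 - 9*s^2 + 27*s - 27 = (s - 3)^3.
Partial fraction decomposition gives [-3/(s - 3)] + [-2/(s - 3)^2] + [-1/(s - 3)^3].
Invert each term: -3/(s - 3) ↔ -3e^(3t); -2/(s - 3)^2 ↔ -2t·e^(3t); -1/(s - 3)^3 ↔ (-1/2)t^2·e^(3t).

f(t) = -t^2*exp(3*t)/2 - 2*t*exp(3*t) - 3*exp(3*t)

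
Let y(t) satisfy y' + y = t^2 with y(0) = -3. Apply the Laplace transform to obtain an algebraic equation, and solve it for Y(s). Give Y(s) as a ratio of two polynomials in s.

Y(s) = (-3*s^3 + 2)/(s^4 + s^3)

Apply the Laplace transform to the equation.
With L{y'} = sY - y(0) = sY - (-3): the LHS transforms to (s + 1)Y - (-3).
The right side is L{t^2} = 2/s^3.
So (s + 1)Y = 2/s^3 + (-3).
Divide through and combine into a single rational function.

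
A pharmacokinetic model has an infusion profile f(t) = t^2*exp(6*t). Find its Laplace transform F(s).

L{e^(6t)} = 1/(s - 6).
Then apply L{t^2·g(t)} = (-1)^2 d^2/ds^2[G(s)] with G(s) = 1/(s - 6):
differentiating 2 times and applying the sign gives 2/(s - 6)^3.

F(s) = 2/(s - 6)^3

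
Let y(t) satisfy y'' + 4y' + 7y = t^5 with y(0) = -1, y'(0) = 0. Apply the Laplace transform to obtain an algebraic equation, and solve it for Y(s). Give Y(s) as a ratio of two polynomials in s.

Apply the Laplace transform to the equation.
With L{y''} = s^2 Y - s·y(0) - y'(0) and L{y'} = sY - y(0), with y(0) = -1, y'(0) = 0: the LHS transforms to (s^2 + 4*s + 7)Y - (-s - 4).
The right side is L{t^5} = 120/s^6.
So (s^2 + 4*s + 7)Y = 120/s^6 + (-s - 4).
Divide through and combine into a single rational function.

Y(s) = (-s^7 - 4*s^6 + 120)/(s^8 + 4*s^7 + 7*s^6)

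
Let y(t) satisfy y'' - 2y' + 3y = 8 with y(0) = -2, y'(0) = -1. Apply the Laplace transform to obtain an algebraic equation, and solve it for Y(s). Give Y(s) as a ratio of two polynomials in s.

Y(s) = (-2*s^2 + 3*s + 8)/(s^3 - 2*s^2 + 3*s)

Transform both sides with L{·}.
The derivative rules (L{y''} = s^2 Y - s·y(0) - y'(0) and L{y'} = sY - y(0), with y(0) = -2, y'(0) = -1) turn the left side into (s^2 - 2*s + 3)Y - (-2*s + 3).
The right side is L{8} = 8/s.
So (s^2 - 2*s + 3)Y = 8/s + (-2*s + 3).
Isolate Y and clear denominators.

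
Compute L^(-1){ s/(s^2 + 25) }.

cos(5*t)

Since L{cos(5t)} = s/(s^2 + 25), the inverse is cos(5*t).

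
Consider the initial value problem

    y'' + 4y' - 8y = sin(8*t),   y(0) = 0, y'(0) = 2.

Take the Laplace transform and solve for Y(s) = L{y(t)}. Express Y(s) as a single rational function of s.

Apply the Laplace transform to the equation.
With L{y''} = s^2 Y - s·y(0) - y'(0) and L{y'} = sY - y(0), with y(0) = 0, y'(0) = 2: the LHS transforms to (s^2 + 4*s - 8)Y - (2).
The right side is L{sin(8*t)} = 8/(s^2 + 64).
So (s^2 + 4*s - 8)Y = 8/(s^2 + 64) + (2).
Solve for Y(s) and write it as one ratio of polynomials.

Y(s) = (2*s^2 + 136)/(s^4 + 4*s^3 + 56*s^2 + 256*s - 512)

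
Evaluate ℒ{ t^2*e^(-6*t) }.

L{e^(-6t)} = 1/(s + 6).
Then apply L{t^2·g(t)} = (-1)^2 d^2/ds^2[G(s)] with G(s) = 1/(s + 6):
differentiating 2 times and applying the sign gives 2/(s + 6)^3.

2/(s + 6)^3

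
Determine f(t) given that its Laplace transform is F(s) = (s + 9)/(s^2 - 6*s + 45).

Complete the square in the denominator: s^2 - 6*s + 45 = (s - 3)^2 + 6^2.
Split the numerator to match: s + 9 = 1·(s - 3) + 2·6.
Invert each term: 1·(s - 3)/((s - 3)^2 + 36) ↔ e^(3t)cos(6t); 2·6/((s - 3)^2 + 36) ↔ 2e^(3t)sin(6t).

f(t) = 2*exp(3*t)*sin(6*t) + exp(3*t)*cos(6*t)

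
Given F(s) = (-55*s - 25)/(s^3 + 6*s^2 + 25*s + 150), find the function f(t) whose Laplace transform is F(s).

f(t) = -5*sin(5*t) - 5*cos(5*t) + 5*exp(-6*t)

Factor the denominator: s^3 + 6*s^2 + 25*s + 150 = (s + 6)*(s^2 + 25).
Partial fraction decomposition gives [5/(s + 6)] + [-5*s/(s^2 + 25)] + [-25/(s^2 + 25)].
Invert each term: 5/(s + 6) ↔ 5e^(-6t); -5·s/(s^2 + 25) ↔ -5cos(5t); -5·5/(s^2 + 25) ↔ -5sin(5t).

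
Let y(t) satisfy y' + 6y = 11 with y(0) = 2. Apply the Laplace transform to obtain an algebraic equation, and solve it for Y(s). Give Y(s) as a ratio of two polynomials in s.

Transform both sides with L{·}.
The derivative rules (L{y'} = sY - y(0) = sY - 2) turn the left side into (s + 6)Y - (2).
The right side is L{11} = 11/s.
So (s + 6)Y = 11/s + (2).
Divide through and combine into a single rational function.

Y(s) = (2*s + 11)/(s^2 + 6*s)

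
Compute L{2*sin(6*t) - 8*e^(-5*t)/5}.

12/(s^2 + 36) - 8/(5*(s + 5))

The transform is linear, so treat each term independently.
(2)·[L{sin(6t)} = 6/(s^2 + 36)]; (-8/5)·[L{e^(-5t)} = 1/(s + 5)].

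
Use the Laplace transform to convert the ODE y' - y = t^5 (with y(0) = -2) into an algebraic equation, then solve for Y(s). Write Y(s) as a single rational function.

Transform both sides with L{·}.
The derivative rules (L{y'} = sY - y(0) = sY - (-2)) turn the left side into (s - 1)Y - (-2).
The right side is L{t^5} = 120/s^6.
So (s - 1)Y = 120/s^6 + (-2).
Solve for Y(s) and write it as one ratio of polynomials.

Y(s) = (-2*s^6 + 120)/(s^7 - s^6)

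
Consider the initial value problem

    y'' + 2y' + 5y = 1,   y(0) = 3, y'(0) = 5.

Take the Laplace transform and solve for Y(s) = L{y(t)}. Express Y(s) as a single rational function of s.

Y(s) = (3*s^2 + 11*s + 1)/(s^3 + 2*s^2 + 5*s)

Transform both sides with L{·}.
The derivative rules (L{y''} = s^2 Y - s·y(0) - y'(0) and L{y'} = sY - y(0), with y(0) = 3, y'(0) = 5) turn the left side into (s^2 + 2*s + 5)Y - (3*s + 11).
The right side is L{1} = 1/s.
So (s^2 + 2*s + 5)Y = 1/s + (3*s + 11).
Solve for Y(s) and write it as one ratio of polynomials.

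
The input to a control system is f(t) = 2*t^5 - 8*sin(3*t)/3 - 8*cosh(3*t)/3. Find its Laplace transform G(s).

Apply the Laplace transform termwise.
(-8/3)·[L{cosh(3t)} = s/(s^2 - 9)]; (-8/3)·[L{sin(3t)} = 3/(s^2 + 9)]; (2)·[L{t^5} = 5!/s^6 = 120/s^6].

G(s) = -8*s/(3*(s^2 - 9)) - 8/(s^2 + 9) + 240/s^6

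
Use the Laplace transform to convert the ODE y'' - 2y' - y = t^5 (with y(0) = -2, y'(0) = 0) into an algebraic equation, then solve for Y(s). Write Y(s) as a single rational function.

Transform both sides with L{·}.
The derivative rules (L{y''} = s^2 Y - s·y(0) - y'(0) and L{y'} = sY - y(0), with y(0) = -2, y'(0) = 0) turn the left side into (s^2 - 2*s - 1)Y - (-2*s + 4).
The right side is L{t^5} = 120/s^6.
So (s^2 - 2*s - 1)Y = 120/s^6 + (-2*s + 4).
Divide through and combine into a single rational function.

Y(s) = (-2*s^7 + 4*s^6 + 120)/(s^8 - 2*s^7 - s^6)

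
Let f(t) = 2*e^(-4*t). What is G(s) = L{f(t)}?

L{2} = 2/s.
By the first shifting theorem, multiplying by e^(-4t) replaces s with s + 4.

G(s) = 2/(s + 4)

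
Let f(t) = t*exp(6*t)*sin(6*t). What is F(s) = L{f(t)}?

F(s) = 12*(s - 6)/(s^2 - 12*s + 72)^2

L{sin(6t)} = 6/(s^2 + 36).
Multiplying by e^(6t) shifts s → s - 6, so L{exp(6*t)*sin(6*t)} = 6/((s - 6)^2 + 36).
Then apply L{t·g(t)} = -d/ds[G(s)] with G(s) = 6/((s - 6)^2 + 36):
differentiating 1 time and applying the sign gives 12*(s - 6)/(s^2 - 12*s + 72)^2.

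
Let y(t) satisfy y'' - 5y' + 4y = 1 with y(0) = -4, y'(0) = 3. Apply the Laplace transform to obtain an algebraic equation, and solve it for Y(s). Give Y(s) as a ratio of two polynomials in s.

Apply the Laplace transform to the equation.
Using L{y''} = s^2 Y - s·y(0) - y'(0) and L{y'} = sY - y(0), with y(0) = -4, y'(0) = 3, the left side becomes (s^2 - 5*s + 4)Y - (-4*s + 23).
The right side is L{1} = 1/s.
So (s^2 - 5*s + 4)Y = 1/s + (-4*s + 23).
Isolate Y and clear denominators.

Y(s) = (-4*s^2 + 23*s + 1)/(s^3 - 5*s^2 + 4*s)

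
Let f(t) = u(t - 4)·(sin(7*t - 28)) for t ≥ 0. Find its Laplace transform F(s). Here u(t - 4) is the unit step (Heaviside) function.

By the second shifting theorem, L{u(t - c)·g(t - c)} = e^(-cs)·G(s) with c = 4 and G(s) = L{g(t)}.
L{sin(7t)} = 7/(s^2 + 49).

F(s) = 7*exp(-4*s)/(s^2 + 49)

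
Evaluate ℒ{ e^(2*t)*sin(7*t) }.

L{sin(7t)} = 7/(s^2 + 49).
By the first shifting theorem, multiplying by e^(2t) replaces s with s - 2.

7/((s - 2)^2 + 49)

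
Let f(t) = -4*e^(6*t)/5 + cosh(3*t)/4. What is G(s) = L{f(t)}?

G(s) = s/(4*(s^2 - 9)) - 4/(5*(s - 6))

The transform is linear, so treat each term independently.
(1/4)·[L{cosh(3t)} = s/(s^2 - 9)]; (-4/5)·[L{e^(6t)} = 1/(s - 6)].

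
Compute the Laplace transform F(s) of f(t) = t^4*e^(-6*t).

F(s) = 24/(s + 6)^5

L{t^4} = 4!/s^5 = 24/s^5.
By the first shifting theorem, multiplying by e^(-6t) replaces s with s + 6.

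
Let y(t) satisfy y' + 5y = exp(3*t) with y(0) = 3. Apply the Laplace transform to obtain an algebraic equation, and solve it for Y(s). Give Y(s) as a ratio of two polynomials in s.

Laplace-transform each side.
Using L{y'} = sY - y(0) = sY - 3, the left side becomes (s + 5)Y - (3).
The right side is L{exp(3*t)} = 1/(s - 3).
So (s + 5)Y = 1/(s - 3) + (3).
Divide through and combine into a single rational function.

Y(s) = (3*s - 8)/(s^2 + 2*s - 15)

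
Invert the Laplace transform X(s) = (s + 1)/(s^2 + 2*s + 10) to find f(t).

f(t) = exp(-t)*cos(3*t)

Rewrite the denominator: s^2 + 2*s + 10 = (s + 1)^2 + 9.
The form in (s + 1) signals a first-shifting-theorem factor e^(-t).
Since L{cos(3t)} = s/(s^2 + 9), the inverse is e^(-t)*cos(3*t).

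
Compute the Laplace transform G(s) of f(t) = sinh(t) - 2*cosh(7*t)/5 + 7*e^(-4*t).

By linearity of the Laplace transform, transform each term separately.
L{sinh(t)} = 1/(s^2 - 1); (-2/5)·[L{cosh(7t)} = s/(s^2 - 49)]; (7)·[L{e^(-4t)} = 1/(s + 4)].

G(s) = -2*s/(5*(s^2 - 49)) + 1/(s^2 - 1) + 7/(s + 4)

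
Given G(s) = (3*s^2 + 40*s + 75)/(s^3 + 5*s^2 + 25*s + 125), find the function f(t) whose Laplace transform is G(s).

Factor the denominator: s^3 + 5*s^2 + 25*s + 125 = (s + 5)*(s^2 + 25).
Partial fraction decomposition gives [-1/(s + 5)] + [4*s/(s^2 + 25)] + [20/(s^2 + 25)].
Invert each term: -1/(s + 5) ↔ -e^(-5t); 4·s/(s^2 + 25) ↔ 4cos(5t); 4·5/(s^2 + 25) ↔ 4sin(5t).

f(t) = 4*sin(5*t) + 4*cos(5*t) - exp(-5*t)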